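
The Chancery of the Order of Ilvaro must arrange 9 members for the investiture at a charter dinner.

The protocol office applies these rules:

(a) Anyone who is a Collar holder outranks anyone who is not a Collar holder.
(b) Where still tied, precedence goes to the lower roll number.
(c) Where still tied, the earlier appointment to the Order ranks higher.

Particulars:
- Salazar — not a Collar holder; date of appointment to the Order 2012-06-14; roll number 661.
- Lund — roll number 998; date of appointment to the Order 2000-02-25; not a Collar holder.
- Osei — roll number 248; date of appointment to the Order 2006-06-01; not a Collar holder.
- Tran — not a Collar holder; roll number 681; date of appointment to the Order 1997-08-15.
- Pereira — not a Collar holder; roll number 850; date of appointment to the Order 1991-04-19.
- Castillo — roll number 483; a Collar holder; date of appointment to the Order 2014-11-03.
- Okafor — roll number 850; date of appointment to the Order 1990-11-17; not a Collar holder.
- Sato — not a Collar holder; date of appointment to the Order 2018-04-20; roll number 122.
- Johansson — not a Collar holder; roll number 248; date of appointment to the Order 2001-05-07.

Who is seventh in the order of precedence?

By the first rule: Castillo (a Collar holder); then Sato, Johansson, Osei, Salazar, Tran, Okafor, Pereira and Lund (each not a Collar holder).
Among Sato, Johansson, Osei, Salazar, Tran, Okafor, Pereira and Lund, by roll number (lower first): Sato (122) before Johansson and Osei (248) before Salazar (661) before Tran (681) before Okafor and Pereira (850) before Lund (998).
Among Johansson and Osei, by date of appointment to the Order (earlier first): Johansson (2001-05-07) before Osei (2006-06-01).
Among Okafor and Pereira, by date of appointment to the Order (earlier first): Okafor (1990-11-17) before Pereira (1991-04-19).
Order: Castillo, Sato, Johansson, Osei, Salazar, Tran, Okafor, Pereira, Lund.

Okafor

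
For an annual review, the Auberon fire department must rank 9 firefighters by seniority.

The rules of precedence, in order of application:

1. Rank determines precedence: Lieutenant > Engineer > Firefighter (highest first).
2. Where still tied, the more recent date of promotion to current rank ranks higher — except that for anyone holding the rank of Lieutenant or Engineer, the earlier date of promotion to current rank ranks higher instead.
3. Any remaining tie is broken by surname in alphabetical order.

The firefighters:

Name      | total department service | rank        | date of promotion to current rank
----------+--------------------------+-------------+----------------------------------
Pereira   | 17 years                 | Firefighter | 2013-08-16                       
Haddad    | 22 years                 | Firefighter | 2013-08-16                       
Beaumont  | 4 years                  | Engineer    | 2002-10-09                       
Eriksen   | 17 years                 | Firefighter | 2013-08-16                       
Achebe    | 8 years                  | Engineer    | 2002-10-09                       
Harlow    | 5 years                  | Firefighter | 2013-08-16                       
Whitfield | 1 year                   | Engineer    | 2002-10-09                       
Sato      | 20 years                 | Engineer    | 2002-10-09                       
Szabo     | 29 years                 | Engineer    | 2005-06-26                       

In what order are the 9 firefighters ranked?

By rank: Achebe, Beaumont, Sato, Whitfield and Szabo (Engineer); then Eriksen, Haddad, Harlow and Pereira (Firefighter).
Among Achebe, Beaumont, Sato, Whitfield and Szabo, by date of promotion to current rank (earlier first) (reversed rule for this group): Achebe, Beaumont, Sato and Whitfield (2002-10-09) before Szabo (2005-06-26).
Among Achebe, Beaumont, Sato and Whitfield, alphabetically by surname: Achebe before Beaumont before Sato before Whitfield.
Eriksen, Haddad, Harlow and Pereira all have date of promotion to current rank 2013-08-16, so the next rule applies.
Among Eriksen, Haddad, Harlow and Pereira, alphabetically by surname: Eriksen before Haddad before Harlow before Pereira.
Full order: Achebe, Beaumont, Sato, Whitfield, Szabo, Eriksen, Haddad, Harlow, Pereira.

Achebe, Beaumont, Sato, Whitfield, Szabo, Eriksen, Haddad, Harlow, Pereira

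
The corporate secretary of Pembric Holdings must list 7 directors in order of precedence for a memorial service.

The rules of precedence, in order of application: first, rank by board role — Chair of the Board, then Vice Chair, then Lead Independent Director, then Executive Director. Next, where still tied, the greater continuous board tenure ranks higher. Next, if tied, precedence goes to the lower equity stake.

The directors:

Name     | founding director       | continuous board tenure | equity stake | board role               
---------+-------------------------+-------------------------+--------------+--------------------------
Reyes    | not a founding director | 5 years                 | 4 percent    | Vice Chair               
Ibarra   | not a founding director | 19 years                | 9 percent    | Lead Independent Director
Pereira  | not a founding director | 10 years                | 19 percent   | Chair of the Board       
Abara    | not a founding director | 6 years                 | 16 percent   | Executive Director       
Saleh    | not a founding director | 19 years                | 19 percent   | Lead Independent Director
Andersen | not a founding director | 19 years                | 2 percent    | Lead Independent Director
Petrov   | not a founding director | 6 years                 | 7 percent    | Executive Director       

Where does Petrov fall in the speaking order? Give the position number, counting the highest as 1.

By board role: Pereira (Chair of the Board); then Reyes (Vice Chair); then Andersen, Ibarra and Saleh (Lead Independent Director); then Petrov and Abara (Executive Director).
Andersen, Ibarra and Saleh all have continuous board tenure 19 years, so the next rule applies.
Among Andersen, Ibarra and Saleh, by equity stake (lower first): Andersen (2 percent) before Ibarra (9 percent) before Saleh (19 percent).
Petrov and Abara both have continuous board tenure 6 years, so the next rule applies.
Among Petrov and Abara, by equity stake (lower first): Petrov (7 percent) before Abara (16 percent).
Order: Pereira, Reyes, Andersen, Ibarra, Saleh, Petrov, Abara. So position 6.

6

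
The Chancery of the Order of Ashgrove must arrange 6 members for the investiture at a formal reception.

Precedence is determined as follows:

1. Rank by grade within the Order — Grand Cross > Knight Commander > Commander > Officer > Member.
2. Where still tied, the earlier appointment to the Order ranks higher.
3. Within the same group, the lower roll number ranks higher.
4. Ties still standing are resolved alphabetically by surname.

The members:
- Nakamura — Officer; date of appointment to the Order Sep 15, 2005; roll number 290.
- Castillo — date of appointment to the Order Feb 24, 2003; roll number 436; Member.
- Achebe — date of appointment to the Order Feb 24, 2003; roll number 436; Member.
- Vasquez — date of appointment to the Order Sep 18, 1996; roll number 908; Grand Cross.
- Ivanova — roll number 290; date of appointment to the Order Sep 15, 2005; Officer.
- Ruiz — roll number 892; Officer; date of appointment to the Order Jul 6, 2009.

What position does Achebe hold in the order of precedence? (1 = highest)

By grade within the Order: Vasquez (Grand Cross); then Ivanova, Nakamura and Ruiz (Officer); then Achebe and Castillo (Member).
Among Ivanova, Nakamura and Ruiz, by date of appointment to the Order (earlier first): Ivanova and Nakamura (Sep 15, 2005) before Ruiz (Jul 6, 2009).
Ivanova and Nakamura both have roll number 290, so the next rule applies.
Among Ivanova and Nakamura, alphabetically by surname: Ivanova before Nakamura.
Achebe and Castillo both have date of appointment to the Order Feb 24, 2003, so the next rule applies.
Achebe and Castillo both have roll number 436, so the next rule applies.
Among Achebe and Castillo, alphabetically by surname: Achebe before Castillo.
Order: Vasquez, Ivanova, Nakamura, Ruiz, Achebe, Castillo. So position 5.

5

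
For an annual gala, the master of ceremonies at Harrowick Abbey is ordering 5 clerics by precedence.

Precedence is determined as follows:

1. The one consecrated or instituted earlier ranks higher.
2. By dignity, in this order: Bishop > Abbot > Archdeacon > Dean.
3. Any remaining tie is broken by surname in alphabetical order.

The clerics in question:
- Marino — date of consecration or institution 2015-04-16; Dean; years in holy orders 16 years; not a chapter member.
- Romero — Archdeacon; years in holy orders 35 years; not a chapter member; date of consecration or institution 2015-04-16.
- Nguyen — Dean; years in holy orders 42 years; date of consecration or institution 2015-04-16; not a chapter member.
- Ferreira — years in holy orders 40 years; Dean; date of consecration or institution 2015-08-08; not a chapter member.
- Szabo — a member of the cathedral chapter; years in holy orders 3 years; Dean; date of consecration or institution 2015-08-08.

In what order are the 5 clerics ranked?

Romero, Marino, Nguyen, Ferreira, Szabo

By date of consecration or institution (earlier first): Romero, Marino and Nguyen (each 2015-04-16); then Ferreira and Szabo (both 2015-08-08).
Among Romero, Marino and Nguyen, by dignity: Romero (Archdeacon) before Marino and Nguyen (Dean).
Among Marino and Nguyen, alphabetically by surname: Marino before Nguyen.
Ferreira and Szabo are each Dean, so the next rule applies.
Among Ferreira and Szabo, alphabetically by surname: Ferreira before Szabo.
Full order: Romero, Marino, Nguyen, Ferreira, Szabo.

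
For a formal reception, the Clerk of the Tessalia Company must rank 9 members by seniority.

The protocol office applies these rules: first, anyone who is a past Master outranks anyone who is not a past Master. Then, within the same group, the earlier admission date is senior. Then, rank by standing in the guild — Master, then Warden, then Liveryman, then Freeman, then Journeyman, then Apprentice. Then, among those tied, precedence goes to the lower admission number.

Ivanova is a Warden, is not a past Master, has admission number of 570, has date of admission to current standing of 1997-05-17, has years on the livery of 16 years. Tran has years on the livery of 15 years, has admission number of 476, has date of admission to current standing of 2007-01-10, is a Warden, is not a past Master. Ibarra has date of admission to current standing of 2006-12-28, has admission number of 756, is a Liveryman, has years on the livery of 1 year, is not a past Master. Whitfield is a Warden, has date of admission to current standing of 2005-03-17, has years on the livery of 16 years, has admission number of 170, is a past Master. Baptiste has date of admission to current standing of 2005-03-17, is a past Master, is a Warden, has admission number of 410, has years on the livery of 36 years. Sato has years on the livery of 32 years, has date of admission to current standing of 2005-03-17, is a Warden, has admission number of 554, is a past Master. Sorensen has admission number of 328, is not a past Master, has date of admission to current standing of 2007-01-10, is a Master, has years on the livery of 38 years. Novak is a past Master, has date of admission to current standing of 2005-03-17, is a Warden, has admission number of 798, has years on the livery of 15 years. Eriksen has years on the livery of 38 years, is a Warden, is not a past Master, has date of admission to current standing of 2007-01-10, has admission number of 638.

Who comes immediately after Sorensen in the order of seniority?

Tran

By the first rule: Whitfield, Baptiste, Sato and Novak (each a past Master); then Ivanova, Ibarra, Sorensen, Tran and Eriksen (each not a past Master).
Whitfield, Baptiste, Sato and Novak all have date of admission to current standing 2005-03-17, so the next rule applies.
Whitfield, Baptiste, Sato and Novak are each Warden, so the next rule applies.
Among Whitfield, Baptiste, Sato and Novak, by admission number (lower first): Whitfield (170) before Baptiste (410) before Sato (554) before Novak (798).
Among Ivanova, Ibarra, Sorensen, Tran and Eriksen, by date of admission to current standing (earlier first): Ivanova (1997-05-17) before Ibarra (2006-12-28) before Sorensen, Tran and Eriksen (2007-01-10).
Among Sorensen, Tran and Eriksen, by standing in the guild: Sorensen (Master) before Tran and Eriksen (Warden).
Among Tran and Eriksen, by admission number (lower first): Tran (476) before Eriksen (638).
Order: Whitfield, Baptiste, Sato, Novak, Ivanova, Ibarra, Sorensen, Tran, Eriksen.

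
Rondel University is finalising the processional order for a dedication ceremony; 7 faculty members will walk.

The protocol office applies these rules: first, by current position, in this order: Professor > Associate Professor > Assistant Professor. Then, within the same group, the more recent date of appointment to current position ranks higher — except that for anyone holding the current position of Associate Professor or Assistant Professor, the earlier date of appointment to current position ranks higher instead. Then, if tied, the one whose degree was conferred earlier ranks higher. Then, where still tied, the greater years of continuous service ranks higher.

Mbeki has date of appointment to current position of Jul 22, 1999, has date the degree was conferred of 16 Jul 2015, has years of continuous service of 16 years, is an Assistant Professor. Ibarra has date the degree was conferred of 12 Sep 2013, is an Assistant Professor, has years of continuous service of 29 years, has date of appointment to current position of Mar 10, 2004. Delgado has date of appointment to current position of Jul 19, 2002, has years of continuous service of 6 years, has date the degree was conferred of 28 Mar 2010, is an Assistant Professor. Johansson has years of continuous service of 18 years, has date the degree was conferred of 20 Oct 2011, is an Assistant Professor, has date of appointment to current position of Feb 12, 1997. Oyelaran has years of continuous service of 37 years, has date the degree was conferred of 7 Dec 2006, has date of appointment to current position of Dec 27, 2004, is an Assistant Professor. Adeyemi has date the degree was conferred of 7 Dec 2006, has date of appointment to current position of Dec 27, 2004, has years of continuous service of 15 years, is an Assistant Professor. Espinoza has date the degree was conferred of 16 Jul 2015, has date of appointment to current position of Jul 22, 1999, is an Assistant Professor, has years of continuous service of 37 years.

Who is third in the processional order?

Mbeki

By current position: Johansson, Espinoza, Mbeki, Delgado, Ibarra, Oyelaran and Adeyemi (Assistant Professor).
Among Johansson, Espinoza, Mbeki, Delgado, Ibarra, Oyelaran and Adeyemi, by date of appointment to current position (earlier first) (reversed rule for this group): Johansson (Feb 12, 1997) before Espinoza and Mbeki (Jul 22, 1999) before Delgado (Jul 19, 2002) before Ibarra (Mar 10, 2004) before Oyelaran and Adeyemi (Dec 27, 2004).
Espinoza and Mbeki both have date the degree was conferred 16 Jul 2015, so the next rule applies.
Among Espinoza and Mbeki, by years of continuous service (higher first): Espinoza (37 years) before Mbeki (16 years).
Oyelaran and Adeyemi both have date the degree was conferred 7 Dec 2006, so the next rule applies.
Among Oyelaran and Adeyemi, by years of continuous service (higher first): Oyelaran (37 years) before Adeyemi (15 years).
Order: Johansson, Espinoza, Mbeki, Delgado, Ibarra, Oyelaran, Adeyemi.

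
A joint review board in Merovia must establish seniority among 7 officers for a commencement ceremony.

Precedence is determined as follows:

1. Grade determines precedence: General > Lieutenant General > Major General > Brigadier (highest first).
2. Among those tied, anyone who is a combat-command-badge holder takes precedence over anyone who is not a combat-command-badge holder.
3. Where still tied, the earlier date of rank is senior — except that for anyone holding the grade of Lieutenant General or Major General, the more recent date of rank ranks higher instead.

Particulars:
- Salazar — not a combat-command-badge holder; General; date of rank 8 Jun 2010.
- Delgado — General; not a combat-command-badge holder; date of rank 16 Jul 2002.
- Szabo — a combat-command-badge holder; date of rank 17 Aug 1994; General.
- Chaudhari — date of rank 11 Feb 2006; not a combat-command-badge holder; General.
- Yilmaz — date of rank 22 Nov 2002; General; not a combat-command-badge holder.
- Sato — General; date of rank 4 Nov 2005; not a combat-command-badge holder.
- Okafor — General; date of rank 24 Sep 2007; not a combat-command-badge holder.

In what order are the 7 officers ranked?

By grade: Szabo, Delgado, Yilmaz, Sato, Chaudhari, Okafor and Salazar (General).
Among Szabo, Delgado, Yilmaz, Sato, Chaudhari, Okafor and Salazar, a combat-command-badge holder before not a combat-command-badge holder: Szabo (a combat-command-badge holder) before Delgado, Yilmaz, Sato, Chaudhari, Okafor and Salazar (not a combat-command-badge holder).
Among Delgado, Yilmaz, Sato, Chaudhari, Okafor and Salazar, by date of rank (earlier first): Delgado (16 Jul 2002) before Yilmaz (22 Nov 2002) before Sato (4 Nov 2005) before Chaudhari (11 Feb 2006) before Okafor (24 Sep 2007) before Salazar (8 Jun 2010).
Full order: Szabo, Delgado, Yilmaz, Sato, Chaudhari, Okafor, Salazar.

Szabo, Delgado, Yilmaz, Sato, Chaudhari, Okafor, Salazar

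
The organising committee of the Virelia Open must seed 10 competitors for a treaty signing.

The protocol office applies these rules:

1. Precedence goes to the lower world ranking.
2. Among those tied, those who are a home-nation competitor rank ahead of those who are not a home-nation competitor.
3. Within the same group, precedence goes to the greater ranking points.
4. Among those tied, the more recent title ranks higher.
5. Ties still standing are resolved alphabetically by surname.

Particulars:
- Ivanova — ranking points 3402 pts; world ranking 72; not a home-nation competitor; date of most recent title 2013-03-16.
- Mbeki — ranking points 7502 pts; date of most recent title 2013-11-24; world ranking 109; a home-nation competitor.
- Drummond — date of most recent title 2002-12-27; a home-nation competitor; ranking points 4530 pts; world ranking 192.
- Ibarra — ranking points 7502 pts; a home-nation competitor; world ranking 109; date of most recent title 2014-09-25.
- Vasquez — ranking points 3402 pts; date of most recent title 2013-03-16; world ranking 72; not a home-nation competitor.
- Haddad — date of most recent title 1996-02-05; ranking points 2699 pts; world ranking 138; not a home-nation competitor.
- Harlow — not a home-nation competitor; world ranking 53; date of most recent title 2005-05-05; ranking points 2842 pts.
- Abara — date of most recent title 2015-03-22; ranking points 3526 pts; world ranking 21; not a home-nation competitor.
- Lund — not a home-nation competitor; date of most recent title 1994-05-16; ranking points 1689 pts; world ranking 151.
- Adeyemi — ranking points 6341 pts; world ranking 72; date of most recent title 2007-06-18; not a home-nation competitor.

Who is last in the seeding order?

By world ranking (lower first): Abara (21); then Harlow (53); then Adeyemi, Ivanova and Vasquez (each 72); then Ibarra and Mbeki (both 109); then Haddad (138); then Lund (151); then Drummond (192).
Adeyemi, Ivanova and Vasquez are each not a home-nation competitor, so the next rule applies.
Among Adeyemi, Ivanova and Vasquez, by ranking points (higher first): Adeyemi (6341 pts) before Ivanova and Vasquez (3402 pts).
Ivanova and Vasquez both have date of most recent title 2013-03-16, so the next rule applies.
Among Ivanova and Vasquez, alphabetically by surname: Ivanova before Vasquez.
Ibarra and Mbeki are each a home-nation competitor, so the next rule applies.
Ibarra and Mbeki both have ranking points 7502 pts, so the next rule applies.
Among Ibarra and Mbeki, by date of most recent title (later first): Ibarra (2014-09-25) before Mbeki (2013-11-24).
Order: Abara, Harlow, Adeyemi, Ivanova, Vasquez, Ibarra, Mbeki, Haddad, Lund, Drummond.

Drummond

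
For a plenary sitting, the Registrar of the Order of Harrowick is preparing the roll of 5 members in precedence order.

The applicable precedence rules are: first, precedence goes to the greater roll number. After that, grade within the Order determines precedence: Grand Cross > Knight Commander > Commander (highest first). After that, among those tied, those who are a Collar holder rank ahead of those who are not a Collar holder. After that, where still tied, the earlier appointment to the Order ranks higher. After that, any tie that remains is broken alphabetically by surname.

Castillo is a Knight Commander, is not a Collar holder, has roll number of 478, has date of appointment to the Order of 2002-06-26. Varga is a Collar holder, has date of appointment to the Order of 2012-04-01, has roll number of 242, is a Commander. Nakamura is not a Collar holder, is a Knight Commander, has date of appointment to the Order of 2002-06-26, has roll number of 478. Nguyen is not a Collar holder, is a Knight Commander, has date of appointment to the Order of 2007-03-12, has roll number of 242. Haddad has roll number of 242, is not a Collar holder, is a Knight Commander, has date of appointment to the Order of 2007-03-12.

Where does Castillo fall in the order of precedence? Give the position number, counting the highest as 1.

1

By roll number (higher first): Castillo and Nakamura (both 478); then Haddad, Nguyen and Varga (each 242).
Castillo and Nakamura are each Knight Commander, so the next rule applies.
Castillo and Nakamura are each not a Collar holder, so the next rule applies.
Castillo and Nakamura both have date of appointment to the Order 2002-06-26, so the next rule applies.
Among Castillo and Nakamura, alphabetically by surname: Castillo before Nakamura.
Among Haddad, Nguyen and Varga, by grade within the Order: Haddad and Nguyen (Knight Commander) before Varga (Commander).
Haddad and Nguyen are each not a Collar holder, so the next rule applies.
Haddad and Nguyen both have date of appointment to the Order 2007-03-12, so the next rule applies.
Among Haddad and Nguyen, alphabetically by surname: Haddad before Nguyen.
Order: Castillo, Nakamura, Haddad, Nguyen, Varga. So position 1.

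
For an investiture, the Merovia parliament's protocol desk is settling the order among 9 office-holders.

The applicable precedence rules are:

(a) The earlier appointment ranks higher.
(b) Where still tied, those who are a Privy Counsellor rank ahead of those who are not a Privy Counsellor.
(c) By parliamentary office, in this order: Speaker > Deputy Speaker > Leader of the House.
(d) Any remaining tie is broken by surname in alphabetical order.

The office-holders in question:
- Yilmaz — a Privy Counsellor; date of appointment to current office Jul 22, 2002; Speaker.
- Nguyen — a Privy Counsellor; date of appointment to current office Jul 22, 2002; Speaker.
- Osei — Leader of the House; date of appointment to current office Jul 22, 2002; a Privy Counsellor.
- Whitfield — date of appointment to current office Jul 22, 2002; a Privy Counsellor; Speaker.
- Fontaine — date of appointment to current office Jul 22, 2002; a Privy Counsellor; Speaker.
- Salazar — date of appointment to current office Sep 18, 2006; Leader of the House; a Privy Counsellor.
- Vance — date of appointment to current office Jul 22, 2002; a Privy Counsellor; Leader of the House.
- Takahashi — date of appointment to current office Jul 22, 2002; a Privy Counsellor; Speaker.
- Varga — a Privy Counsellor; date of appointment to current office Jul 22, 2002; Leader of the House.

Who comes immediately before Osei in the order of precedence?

By date of appointment to current office (earlier first): Fontaine, Nguyen, Takahashi, Whitfield, Yilmaz, Osei, Vance and Varga (each Jul 22, 2002); then Salazar (Sep 18, 2006).
Fontaine, Nguyen, Takahashi, Whitfield, Yilmaz, Osei, Vance and Varga are each a Privy Counsellor, so the next rule applies.
Among Fontaine, Nguyen, Takahashi, Whitfield, Yilmaz, Osei, Vance and Varga, by parliamentary office: Fontaine, Nguyen, Takahashi, Whitfield and Yilmaz (Speaker) before Osei, Vance and Varga (Leader of the House).
Among Fontaine, Nguyen, Takahashi, Whitfield and Yilmaz, alphabetically by surname: Fontaine before Nguyen before Takahashi before Whitfield before Yilmaz.
Among Osei, Vance and Varga, alphabetically by surname: Osei before Vance before Varga.
Order: Fontaine, Nguyen, Takahashi, Whitfield, Yilmaz, Osei, Vance, Varga, Salazar.

Yilmaz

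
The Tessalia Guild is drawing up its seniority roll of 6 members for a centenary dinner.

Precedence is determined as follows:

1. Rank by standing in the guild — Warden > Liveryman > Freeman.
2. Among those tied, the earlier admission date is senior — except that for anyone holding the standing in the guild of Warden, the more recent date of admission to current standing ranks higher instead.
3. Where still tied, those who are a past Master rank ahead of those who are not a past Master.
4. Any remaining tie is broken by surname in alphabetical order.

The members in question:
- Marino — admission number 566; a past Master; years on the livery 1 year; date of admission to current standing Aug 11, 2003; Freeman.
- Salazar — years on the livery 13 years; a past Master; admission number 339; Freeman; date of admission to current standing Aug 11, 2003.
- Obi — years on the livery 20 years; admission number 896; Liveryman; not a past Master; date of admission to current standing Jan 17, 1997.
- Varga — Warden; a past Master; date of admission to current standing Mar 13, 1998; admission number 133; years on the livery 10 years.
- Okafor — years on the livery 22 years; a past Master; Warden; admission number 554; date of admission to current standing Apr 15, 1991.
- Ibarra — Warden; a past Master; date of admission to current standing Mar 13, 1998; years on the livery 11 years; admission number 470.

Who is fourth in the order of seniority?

By standing in the guild: Ibarra, Varga and Okafor (Warden); then Obi (Liveryman); then Marino and Salazar (Freeman).
Among Ibarra, Varga and Okafor, by date of admission to current standing (later first) (reversed rule for this group): Ibarra and Varga (Mar 13, 1998) before Okafor (Apr 15, 1991).
Ibarra and Varga are each a past Master, so the next rule applies.
Among Ibarra and Varga, alphabetically by surname: Ibarra before Varga.
Marino and Salazar both have date of admission to current standing Aug 11, 2003, so the next rule applies.
Marino and Salazar are each a past Master, so the next rule applies.
Among Marino and Salazar, alphabetically by surname: Marino before Salazar.
Order: Ibarra, Varga, Okafor, Obi, Marino, Salazar.

Obi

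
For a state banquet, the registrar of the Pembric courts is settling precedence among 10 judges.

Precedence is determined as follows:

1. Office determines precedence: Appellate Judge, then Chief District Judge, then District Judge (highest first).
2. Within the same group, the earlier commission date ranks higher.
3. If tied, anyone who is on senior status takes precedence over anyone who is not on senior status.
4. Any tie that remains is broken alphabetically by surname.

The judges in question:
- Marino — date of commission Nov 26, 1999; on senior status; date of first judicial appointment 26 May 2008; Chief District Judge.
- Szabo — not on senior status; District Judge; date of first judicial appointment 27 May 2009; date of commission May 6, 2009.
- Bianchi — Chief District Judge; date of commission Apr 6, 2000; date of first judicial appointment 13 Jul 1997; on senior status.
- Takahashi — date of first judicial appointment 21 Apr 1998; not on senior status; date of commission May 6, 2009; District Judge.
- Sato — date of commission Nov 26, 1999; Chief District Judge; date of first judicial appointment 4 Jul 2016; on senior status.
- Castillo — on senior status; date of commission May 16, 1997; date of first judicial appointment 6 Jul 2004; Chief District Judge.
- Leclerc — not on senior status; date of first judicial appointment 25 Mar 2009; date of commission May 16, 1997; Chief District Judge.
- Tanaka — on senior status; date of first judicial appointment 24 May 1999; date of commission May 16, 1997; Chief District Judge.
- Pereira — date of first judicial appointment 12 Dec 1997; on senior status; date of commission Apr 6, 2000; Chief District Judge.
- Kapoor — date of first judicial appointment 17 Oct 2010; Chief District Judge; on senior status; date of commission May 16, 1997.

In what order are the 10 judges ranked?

By office: Castillo, Kapoor, Tanaka, Leclerc, Marino, Sato, Bianchi and Pereira (Chief District Judge); then Szabo and Takahashi (District Judge).
Among Castillo, Kapoor, Tanaka, Leclerc, Marino, Sato, Bianchi and Pereira, by date of commission (earlier first): Castillo, Kapoor, Tanaka and Leclerc (May 16, 1997) before Marino and Sato (Nov 26, 1999) before Bianchi and Pereira (Apr 6, 2000).
Among Castillo, Kapoor, Tanaka and Leclerc, on senior status before not on senior status: Castillo, Kapoor and Tanaka (on senior status) before Leclerc (not on senior status).
Among Castillo, Kapoor and Tanaka, alphabetically by surname: Castillo before Kapoor before Tanaka.
Marino and Sato are each on senior status, so the next rule applies.
Among Marino and Sato, alphabetically by surname: Marino before Sato.
Bianchi and Pereira are each on senior status, so the next rule applies.
Among Bianchi and Pereira, alphabetically by surname: Bianchi before Pereira.
Szabo and Takahashi both have date of commission May 6, 2009, so the next rule applies.
Szabo and Takahashi are each not on senior status, so the next rule applies.
Among Szabo and Takahashi, alphabetically by surname: Szabo before Takahashi.
Full order: Castillo, Kapoor, Tanaka, Leclerc, Marino, Sato, Bianchi, Pereira, Szabo, Takahashi.

Castillo, Kapoor, Tanaka, Leclerc, Marino, Sato, Bianchi, Pereira, Szabo, Takahashi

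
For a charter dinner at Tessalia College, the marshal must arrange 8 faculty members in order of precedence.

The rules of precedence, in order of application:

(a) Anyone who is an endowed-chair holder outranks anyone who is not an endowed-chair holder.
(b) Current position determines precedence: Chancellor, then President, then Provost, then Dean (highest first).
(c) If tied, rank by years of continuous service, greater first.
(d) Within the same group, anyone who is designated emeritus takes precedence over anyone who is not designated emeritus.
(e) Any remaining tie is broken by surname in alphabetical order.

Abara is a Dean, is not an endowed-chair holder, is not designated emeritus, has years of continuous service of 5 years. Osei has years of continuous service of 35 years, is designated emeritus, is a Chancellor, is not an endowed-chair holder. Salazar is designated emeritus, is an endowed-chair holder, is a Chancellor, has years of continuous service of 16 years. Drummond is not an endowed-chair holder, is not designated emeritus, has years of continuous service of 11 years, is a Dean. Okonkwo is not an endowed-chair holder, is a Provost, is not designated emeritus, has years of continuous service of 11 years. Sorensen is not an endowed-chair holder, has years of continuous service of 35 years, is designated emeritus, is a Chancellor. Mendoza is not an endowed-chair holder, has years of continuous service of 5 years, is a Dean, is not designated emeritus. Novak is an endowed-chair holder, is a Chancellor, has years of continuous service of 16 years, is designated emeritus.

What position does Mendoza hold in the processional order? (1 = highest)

By the first rule: Novak and Salazar (both an endowed-chair holder); then Osei, Sorensen, Okonkwo, Drummond, Abara and Mendoza (each not an endowed-chair holder).
Novak and Salazar are each Chancellor, so the next rule applies.
Novak and Salazar both have years of continuous service 16 years, so the next rule applies.
Novak and Salazar are each designated emeritus, so the next rule applies.
Among Novak and Salazar, alphabetically by surname: Novak before Salazar.
Among Osei, Sorensen, Okonkwo, Drummond, Abara and Mendoza, by current position: Osei and Sorensen (Chancellor) before Okonkwo (Provost) before Drummond, Abara and Mendoza (Dean).
Osei and Sorensen both have years of continuous service 35 years, so the next rule applies.
Osei and Sorensen are each designated emeritus, so the next rule applies.
Among Osei and Sorensen, alphabetically by surname: Osei before Sorensen.
Among Drummond, Abara and Mendoza, by years of continuous service (higher first): Drummond (11 years) before Abara and Mendoza (5 years).
Abara and Mendoza are each not designated emeritus, so the next rule applies.
Among Abara and Mendoza, alphabetically by surname: Abara before Mendoza.
Order: Novak, Salazar, Osei, Sorensen, Okonkwo, Drummond, Abara, Mendoza. So position 8.

8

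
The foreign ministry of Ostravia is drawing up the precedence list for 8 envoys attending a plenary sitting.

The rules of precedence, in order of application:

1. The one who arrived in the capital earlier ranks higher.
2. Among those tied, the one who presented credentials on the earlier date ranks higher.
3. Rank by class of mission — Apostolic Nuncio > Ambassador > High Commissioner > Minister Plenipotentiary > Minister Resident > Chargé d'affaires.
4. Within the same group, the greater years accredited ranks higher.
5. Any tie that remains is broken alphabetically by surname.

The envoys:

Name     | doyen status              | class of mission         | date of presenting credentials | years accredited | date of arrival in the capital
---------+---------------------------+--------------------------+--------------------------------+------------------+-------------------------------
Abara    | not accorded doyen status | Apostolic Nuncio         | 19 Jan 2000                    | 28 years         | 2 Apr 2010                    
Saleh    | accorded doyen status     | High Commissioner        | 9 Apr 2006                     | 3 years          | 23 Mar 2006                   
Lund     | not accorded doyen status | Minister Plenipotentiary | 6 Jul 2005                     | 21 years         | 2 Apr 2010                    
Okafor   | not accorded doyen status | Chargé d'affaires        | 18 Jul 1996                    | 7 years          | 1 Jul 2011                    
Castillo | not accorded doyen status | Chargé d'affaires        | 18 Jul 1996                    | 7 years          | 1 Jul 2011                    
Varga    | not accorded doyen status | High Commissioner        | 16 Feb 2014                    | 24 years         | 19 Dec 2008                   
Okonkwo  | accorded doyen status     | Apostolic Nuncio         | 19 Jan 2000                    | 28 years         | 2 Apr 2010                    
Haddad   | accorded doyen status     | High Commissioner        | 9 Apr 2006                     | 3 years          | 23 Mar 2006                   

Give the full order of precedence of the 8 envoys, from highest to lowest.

By date of arrival in the capital (earlier first): Haddad and Saleh (both 23 Mar 2006); then Varga (19 Dec 2008); then Abara, Okonkwo and Lund (each 2 Apr 2010); then Castillo and Okafor (both 1 Jul 2011).
Haddad and Saleh both have date of presenting credentials 9 Apr 2006, so the next rule applies.
Haddad and Saleh are each High Commissioner, so the next rule applies.
Haddad and Saleh both have years accredited 3 years, so the next rule applies.
Among Haddad and Saleh, alphabetically by surname: Haddad before Saleh.
Among Abara, Okonkwo and Lund, by date of presenting credentials (earlier first): Abara and Okonkwo (19 Jan 2000) before Lund (6 Jul 2005).
Abara and Okonkwo are each Apostolic Nuncio, so the next rule applies.
Abara and Okonkwo both have years accredited 28 years, so the next rule applies.
Among Abara and Okonkwo, alphabetically by surname: Abara before Okonkwo.
Castillo and Okafor both have date of presenting credentials 18 Jul 1996, so the next rule applies.
Castillo and Okafor are each Chargé d'affaires, so the next rule applies.
Castillo and Okafor both have years accredited 7 years, so the next rule applies.
Among Castillo and Okafor, alphabetically by surname: Castillo before Okafor.
Full order: Haddad, Saleh, Varga, Abara, Okonkwo, Lund, Castillo, Okafor.

Haddad, Saleh, Varga, Abara, Okonkwo, Lund, Castillo, Okafor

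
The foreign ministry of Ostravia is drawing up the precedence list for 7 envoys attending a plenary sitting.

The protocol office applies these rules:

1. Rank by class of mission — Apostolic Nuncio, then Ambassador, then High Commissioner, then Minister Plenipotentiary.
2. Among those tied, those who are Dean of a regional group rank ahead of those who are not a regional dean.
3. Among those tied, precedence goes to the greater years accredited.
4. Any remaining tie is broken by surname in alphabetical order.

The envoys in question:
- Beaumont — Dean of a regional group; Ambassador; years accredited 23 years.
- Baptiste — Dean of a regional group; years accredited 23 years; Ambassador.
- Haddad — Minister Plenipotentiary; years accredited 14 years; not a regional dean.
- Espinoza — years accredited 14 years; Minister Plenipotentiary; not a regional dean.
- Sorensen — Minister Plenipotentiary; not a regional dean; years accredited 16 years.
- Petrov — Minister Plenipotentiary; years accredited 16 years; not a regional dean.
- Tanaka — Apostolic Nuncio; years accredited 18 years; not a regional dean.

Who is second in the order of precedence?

By class of mission: Tanaka (Apostolic Nuncio); then Baptiste and Beaumont (Ambassador); then Petrov, Sorensen, Espinoza and Haddad (Minister Plenipotentiary).
Baptiste and Beaumont are each Dean of a regional group, so the next rule applies.
Baptiste and Beaumont both have years accredited 23 years, so the next rule applies.
Among Baptiste and Beaumont, alphabetically by surname: Baptiste before Beaumont.
Petrov, Sorensen, Espinoza and Haddad are each not a regional dean, so the next rule applies.
Among Petrov, Sorensen, Espinoza and Haddad, by years accredited (higher first): Petrov and Sorensen (16 years) before Espinoza and Haddad (14 years).
Among Petrov and Sorensen, alphabetically by surname: Petrov before Sorensen.
Among Espinoza and Haddad, alphabetically by surname: Espinoza before Haddad.
Order: Tanaka, Baptiste, Beaumont, Petrov, Sorensen, Espinoza, Haddad.

Baptiste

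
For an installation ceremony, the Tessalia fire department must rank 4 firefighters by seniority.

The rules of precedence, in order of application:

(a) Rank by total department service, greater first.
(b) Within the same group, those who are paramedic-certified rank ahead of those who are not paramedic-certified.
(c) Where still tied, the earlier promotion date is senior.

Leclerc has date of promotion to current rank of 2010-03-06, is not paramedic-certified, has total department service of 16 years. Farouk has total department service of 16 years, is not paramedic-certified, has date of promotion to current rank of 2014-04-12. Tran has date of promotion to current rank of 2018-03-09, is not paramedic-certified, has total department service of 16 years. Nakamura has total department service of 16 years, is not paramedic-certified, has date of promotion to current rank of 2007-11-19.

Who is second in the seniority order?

Leclerc

By total department service (higher first): Nakamura, Leclerc, Farouk and Tran (each 16 years).
Nakamura, Leclerc, Farouk and Tran are each not paramedic-certified, so the next rule applies.
Among Nakamura, Leclerc, Farouk and Tran, by date of promotion to current rank (earlier first): Nakamura (2007-11-19) before Leclerc (2010-03-06) before Farouk (2014-04-12) before Tran (2018-03-09).
Order: Nakamura, Leclerc, Farouk, Tran.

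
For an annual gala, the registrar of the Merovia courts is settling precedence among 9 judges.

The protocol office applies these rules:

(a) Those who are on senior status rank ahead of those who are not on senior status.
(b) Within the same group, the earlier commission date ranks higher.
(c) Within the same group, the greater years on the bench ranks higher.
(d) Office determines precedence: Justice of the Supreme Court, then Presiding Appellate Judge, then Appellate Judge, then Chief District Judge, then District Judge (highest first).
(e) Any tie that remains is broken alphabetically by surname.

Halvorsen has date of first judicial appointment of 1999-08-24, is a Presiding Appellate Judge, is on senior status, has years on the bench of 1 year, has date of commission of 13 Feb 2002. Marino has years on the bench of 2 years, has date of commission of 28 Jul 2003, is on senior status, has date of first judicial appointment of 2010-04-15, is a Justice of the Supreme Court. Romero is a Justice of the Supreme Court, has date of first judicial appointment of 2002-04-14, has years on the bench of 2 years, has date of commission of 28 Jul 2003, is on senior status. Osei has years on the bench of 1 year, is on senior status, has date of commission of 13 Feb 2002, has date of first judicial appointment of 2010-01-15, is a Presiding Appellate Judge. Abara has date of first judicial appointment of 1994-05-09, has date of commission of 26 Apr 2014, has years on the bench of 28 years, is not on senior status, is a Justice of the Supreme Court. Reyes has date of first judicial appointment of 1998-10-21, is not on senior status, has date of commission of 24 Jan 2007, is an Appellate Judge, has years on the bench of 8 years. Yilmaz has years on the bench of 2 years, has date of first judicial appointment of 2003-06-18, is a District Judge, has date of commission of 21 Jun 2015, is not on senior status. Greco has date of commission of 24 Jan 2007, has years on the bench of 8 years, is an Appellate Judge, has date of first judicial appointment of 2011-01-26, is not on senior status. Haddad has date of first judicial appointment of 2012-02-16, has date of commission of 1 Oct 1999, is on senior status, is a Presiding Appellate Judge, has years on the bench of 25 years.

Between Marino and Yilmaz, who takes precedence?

Marino

By the first rule: Haddad, Halvorsen, Osei, Marino and Romero (each on senior status); then Greco, Reyes, Abara and Yilmaz (each not on senior status).
Among Haddad, Halvorsen, Osei, Marino and Romero, by date of commission (earlier first): Haddad (1 Oct 1999) before Halvorsen and Osei (13 Feb 2002) before Marino and Romero (28 Jul 2003).
Halvorsen and Osei both have years on the bench 1 year, so the next rule applies.
Halvorsen and Osei are each Presiding Appellate Judge, so the next rule applies.
Among Halvorsen and Osei, alphabetically by surname: Halvorsen before Osei.
Marino and Romero both have years on the bench 2 years, so the next rule applies.
Marino and Romero are each Justice of the Supreme Court, so the next rule applies.
Among Marino and Romero, alphabetically by surname: Marino before Romero.
Among Greco, Reyes, Abara and Yilmaz, by date of commission (earlier first): Greco and Reyes (24 Jan 2007) before Abara (26 Apr 2014) before Yilmaz (21 Jun 2015).
Greco and Reyes both have years on the bench 8 years, so the next rule applies.
Greco and Reyes are each Appellate Judge, so the next rule applies.
Among Greco and Reyes, alphabetically by surname: Greco before Reyes.
So Marino takes precedence.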